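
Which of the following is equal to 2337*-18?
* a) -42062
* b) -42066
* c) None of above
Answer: b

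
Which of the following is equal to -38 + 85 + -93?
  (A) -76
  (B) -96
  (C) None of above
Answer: C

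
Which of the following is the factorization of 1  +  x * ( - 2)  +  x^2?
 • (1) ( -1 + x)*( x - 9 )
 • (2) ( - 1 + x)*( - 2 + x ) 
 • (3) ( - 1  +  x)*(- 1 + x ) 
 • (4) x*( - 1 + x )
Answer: 3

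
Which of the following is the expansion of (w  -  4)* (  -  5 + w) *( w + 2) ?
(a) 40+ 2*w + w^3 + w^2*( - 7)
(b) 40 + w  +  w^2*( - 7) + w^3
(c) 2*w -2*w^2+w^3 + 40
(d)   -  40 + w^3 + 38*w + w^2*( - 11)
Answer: a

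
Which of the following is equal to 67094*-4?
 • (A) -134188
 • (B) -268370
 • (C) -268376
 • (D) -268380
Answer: C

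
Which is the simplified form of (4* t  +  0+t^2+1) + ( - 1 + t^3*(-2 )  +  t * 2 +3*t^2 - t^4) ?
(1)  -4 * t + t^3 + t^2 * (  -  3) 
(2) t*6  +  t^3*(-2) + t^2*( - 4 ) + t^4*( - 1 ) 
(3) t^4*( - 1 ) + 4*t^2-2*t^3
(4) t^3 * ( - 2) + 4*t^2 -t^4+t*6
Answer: 4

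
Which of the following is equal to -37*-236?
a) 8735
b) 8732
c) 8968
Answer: b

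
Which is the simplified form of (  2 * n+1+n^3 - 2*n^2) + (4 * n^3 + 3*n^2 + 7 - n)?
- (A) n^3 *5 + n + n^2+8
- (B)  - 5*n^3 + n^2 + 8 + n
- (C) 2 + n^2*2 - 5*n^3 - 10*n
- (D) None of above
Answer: A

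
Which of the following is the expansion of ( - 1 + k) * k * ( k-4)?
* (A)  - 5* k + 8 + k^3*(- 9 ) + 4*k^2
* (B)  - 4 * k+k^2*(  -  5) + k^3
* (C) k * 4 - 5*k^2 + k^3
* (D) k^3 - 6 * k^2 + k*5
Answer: C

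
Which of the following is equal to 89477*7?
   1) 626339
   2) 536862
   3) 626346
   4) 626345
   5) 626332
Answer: 1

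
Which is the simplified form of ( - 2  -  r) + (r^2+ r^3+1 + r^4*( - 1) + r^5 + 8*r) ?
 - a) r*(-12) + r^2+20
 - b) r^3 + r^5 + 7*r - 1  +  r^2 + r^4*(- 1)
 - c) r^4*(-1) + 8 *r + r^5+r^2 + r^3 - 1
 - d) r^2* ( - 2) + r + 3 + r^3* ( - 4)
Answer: b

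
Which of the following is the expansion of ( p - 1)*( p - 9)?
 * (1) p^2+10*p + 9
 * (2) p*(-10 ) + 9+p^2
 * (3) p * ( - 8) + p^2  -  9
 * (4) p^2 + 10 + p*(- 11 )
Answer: 2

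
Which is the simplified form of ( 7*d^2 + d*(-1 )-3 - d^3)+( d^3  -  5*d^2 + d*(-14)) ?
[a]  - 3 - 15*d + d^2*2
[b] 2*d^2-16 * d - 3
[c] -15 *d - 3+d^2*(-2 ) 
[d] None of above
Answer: a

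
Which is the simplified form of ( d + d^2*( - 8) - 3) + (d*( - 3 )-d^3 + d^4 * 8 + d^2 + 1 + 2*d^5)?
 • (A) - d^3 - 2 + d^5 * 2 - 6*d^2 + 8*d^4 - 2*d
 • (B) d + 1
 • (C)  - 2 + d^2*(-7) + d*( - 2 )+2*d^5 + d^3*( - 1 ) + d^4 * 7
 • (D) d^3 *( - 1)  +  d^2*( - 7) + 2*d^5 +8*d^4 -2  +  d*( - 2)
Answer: D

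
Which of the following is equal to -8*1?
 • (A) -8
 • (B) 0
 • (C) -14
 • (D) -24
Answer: A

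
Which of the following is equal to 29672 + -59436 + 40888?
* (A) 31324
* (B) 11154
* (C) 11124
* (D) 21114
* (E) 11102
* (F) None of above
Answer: C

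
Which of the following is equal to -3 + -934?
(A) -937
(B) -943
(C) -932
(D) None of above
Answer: A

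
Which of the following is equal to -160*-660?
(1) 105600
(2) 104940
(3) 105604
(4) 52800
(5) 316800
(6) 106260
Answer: 1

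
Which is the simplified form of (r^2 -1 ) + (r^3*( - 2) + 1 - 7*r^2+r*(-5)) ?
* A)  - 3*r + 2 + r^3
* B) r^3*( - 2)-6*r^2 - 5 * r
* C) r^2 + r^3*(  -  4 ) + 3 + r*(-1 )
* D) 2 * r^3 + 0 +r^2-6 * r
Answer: B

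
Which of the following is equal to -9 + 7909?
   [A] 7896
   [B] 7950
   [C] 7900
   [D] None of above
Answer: C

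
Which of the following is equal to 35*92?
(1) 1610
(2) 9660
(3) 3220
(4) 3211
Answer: 3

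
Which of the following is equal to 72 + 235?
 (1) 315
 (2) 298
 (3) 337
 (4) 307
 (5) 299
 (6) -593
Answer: 4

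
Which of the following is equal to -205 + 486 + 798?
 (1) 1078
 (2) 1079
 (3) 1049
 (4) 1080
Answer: 2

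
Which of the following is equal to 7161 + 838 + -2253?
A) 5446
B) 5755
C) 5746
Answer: C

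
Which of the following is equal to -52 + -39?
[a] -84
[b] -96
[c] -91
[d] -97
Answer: c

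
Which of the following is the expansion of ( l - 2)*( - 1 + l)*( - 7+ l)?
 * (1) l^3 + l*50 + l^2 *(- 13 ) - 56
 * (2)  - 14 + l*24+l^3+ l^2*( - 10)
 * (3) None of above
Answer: 3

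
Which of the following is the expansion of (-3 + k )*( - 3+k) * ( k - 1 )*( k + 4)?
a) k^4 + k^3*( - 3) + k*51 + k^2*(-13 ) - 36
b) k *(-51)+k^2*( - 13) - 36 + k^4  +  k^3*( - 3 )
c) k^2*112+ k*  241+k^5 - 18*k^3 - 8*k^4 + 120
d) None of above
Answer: a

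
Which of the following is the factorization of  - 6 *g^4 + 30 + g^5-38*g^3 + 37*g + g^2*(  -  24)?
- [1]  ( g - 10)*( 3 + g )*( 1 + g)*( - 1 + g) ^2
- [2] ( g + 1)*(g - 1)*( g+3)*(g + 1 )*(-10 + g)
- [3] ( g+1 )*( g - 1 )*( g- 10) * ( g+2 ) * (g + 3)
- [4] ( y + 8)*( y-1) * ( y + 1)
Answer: 2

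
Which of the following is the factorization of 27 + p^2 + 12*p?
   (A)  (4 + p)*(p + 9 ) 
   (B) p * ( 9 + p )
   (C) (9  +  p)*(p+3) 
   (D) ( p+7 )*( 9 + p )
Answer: C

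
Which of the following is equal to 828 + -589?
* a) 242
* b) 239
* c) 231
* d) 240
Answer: b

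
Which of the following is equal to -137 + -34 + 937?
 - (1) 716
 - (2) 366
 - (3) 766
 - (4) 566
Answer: 3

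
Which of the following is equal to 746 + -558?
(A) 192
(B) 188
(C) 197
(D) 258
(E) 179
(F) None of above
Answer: B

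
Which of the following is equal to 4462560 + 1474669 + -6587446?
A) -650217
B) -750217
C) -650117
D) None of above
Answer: A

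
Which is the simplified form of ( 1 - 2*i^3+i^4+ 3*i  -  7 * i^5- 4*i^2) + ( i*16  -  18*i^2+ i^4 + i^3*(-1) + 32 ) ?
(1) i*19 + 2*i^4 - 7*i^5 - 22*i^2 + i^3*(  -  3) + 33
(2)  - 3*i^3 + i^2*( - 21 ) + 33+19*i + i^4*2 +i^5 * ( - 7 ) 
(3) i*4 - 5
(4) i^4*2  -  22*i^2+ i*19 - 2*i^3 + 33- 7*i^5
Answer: 1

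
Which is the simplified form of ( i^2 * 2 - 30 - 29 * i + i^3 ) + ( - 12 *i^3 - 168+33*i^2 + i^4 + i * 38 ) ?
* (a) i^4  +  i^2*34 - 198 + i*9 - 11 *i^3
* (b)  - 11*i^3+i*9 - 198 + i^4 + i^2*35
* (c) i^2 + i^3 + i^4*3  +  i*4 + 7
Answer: b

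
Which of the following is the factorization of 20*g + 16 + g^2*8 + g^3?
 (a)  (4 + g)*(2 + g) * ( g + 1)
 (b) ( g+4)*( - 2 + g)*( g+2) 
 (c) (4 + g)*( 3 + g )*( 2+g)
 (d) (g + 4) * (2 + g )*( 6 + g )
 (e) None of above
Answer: e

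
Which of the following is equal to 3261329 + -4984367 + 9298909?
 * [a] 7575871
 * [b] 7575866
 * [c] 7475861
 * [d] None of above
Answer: a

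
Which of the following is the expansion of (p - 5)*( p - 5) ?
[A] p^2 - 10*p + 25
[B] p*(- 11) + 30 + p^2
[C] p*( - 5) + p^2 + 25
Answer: A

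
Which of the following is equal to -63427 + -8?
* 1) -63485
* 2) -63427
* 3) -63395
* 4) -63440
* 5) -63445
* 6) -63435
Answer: 6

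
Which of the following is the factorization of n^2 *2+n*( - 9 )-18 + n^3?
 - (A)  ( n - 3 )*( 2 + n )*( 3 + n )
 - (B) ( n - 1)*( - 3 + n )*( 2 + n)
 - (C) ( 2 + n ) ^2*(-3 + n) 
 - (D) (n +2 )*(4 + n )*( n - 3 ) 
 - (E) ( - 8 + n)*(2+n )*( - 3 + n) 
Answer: A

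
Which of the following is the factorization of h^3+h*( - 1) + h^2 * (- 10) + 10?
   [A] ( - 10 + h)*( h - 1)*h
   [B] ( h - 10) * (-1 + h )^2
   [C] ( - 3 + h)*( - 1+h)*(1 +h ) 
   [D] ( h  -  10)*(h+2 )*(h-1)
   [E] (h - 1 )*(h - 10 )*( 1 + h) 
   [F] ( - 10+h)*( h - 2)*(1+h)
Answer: E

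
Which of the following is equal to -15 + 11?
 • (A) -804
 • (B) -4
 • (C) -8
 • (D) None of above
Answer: B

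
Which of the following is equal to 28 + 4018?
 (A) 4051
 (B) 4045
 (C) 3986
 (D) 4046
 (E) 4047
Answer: D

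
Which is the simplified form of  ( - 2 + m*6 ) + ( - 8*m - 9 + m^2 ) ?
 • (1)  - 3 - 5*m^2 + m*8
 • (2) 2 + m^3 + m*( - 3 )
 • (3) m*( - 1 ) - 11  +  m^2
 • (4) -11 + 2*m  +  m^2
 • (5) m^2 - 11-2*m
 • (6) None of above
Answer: 5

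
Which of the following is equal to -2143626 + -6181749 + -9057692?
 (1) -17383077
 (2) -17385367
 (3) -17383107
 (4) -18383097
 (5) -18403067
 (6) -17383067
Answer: 6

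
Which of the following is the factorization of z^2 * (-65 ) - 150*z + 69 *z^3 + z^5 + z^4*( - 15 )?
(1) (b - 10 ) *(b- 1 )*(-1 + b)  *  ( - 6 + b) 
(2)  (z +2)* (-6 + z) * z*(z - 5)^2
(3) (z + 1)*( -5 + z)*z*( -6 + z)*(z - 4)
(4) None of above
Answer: 4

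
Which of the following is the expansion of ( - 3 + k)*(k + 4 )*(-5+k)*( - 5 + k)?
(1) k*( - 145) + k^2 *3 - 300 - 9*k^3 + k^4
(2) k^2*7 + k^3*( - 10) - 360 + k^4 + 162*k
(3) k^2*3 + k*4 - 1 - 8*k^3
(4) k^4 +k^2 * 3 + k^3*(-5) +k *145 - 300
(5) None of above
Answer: 5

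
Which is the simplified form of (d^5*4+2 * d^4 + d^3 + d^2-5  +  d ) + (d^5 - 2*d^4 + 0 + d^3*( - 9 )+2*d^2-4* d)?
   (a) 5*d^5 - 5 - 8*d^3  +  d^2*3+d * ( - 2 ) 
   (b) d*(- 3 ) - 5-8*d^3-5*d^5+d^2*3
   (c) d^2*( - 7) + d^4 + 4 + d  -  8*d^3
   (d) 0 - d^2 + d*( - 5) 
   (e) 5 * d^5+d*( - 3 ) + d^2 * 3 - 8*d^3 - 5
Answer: e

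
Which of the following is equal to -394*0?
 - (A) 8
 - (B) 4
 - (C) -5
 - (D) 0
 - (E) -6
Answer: D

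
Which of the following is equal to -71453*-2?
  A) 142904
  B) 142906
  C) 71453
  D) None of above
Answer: B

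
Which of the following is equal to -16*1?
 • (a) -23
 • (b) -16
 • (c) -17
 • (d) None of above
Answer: b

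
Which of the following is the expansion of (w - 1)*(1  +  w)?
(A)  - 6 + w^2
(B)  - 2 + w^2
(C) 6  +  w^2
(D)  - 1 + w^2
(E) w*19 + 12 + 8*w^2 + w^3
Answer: D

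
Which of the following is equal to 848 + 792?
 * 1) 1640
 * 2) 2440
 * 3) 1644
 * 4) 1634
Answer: 1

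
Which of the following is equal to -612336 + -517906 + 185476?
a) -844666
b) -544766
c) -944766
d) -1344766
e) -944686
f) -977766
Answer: c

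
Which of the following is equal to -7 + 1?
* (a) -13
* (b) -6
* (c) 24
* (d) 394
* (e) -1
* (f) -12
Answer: b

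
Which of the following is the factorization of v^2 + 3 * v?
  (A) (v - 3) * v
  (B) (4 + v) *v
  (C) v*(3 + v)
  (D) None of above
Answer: C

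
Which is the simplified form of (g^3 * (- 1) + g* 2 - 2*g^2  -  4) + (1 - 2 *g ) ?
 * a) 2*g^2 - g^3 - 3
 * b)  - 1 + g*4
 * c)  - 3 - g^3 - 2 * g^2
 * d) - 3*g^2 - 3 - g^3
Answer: c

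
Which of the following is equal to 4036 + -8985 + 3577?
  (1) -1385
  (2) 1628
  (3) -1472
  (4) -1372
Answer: 4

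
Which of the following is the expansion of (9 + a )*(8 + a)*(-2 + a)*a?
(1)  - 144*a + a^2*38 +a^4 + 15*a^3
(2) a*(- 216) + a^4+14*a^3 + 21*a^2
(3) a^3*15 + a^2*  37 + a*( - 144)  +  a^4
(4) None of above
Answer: 1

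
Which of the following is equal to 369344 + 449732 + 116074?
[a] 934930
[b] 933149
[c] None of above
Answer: c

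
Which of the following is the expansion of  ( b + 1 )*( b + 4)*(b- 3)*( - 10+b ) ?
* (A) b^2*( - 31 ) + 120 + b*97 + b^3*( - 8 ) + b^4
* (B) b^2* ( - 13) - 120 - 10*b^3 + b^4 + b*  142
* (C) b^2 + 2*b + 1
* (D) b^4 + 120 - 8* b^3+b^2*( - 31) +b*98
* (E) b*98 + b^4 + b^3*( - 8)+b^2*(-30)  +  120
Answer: D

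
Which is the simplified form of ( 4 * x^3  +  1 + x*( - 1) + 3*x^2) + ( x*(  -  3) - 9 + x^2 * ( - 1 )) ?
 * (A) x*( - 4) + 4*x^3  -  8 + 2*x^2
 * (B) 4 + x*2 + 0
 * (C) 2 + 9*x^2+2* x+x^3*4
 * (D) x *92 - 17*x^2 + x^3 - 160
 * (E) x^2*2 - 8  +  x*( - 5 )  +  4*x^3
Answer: A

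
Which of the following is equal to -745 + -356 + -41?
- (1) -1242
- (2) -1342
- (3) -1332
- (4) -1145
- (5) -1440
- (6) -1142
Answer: 6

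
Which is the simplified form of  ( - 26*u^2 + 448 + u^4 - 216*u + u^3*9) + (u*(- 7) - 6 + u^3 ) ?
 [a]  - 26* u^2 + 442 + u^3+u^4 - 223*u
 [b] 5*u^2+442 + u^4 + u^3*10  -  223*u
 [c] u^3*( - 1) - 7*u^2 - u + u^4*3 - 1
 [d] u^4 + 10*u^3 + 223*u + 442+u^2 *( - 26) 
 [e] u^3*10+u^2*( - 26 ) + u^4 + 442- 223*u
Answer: e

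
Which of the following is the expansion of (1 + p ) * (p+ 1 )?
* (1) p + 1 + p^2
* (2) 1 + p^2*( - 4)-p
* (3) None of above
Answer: 3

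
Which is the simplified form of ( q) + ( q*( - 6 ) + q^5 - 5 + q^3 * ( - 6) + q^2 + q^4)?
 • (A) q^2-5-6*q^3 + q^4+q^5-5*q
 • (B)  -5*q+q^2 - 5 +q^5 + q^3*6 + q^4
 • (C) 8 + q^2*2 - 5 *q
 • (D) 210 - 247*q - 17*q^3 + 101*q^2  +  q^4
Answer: A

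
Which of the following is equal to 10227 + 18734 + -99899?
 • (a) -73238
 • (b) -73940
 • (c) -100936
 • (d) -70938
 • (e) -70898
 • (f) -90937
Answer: d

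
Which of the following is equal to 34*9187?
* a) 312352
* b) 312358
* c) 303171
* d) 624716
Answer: b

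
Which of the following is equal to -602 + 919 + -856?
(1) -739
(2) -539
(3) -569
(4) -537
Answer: 2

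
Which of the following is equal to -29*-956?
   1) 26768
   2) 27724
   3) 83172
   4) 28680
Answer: 2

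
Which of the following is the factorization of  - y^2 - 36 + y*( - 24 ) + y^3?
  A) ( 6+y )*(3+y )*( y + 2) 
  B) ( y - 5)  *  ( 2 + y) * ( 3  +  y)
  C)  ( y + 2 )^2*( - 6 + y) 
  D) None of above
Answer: D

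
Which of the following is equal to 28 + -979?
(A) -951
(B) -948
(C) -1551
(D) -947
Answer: A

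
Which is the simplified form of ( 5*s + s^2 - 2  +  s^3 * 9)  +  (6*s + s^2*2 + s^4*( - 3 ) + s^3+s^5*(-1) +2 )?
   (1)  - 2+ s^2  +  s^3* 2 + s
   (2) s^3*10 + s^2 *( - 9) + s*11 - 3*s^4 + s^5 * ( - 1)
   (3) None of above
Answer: 3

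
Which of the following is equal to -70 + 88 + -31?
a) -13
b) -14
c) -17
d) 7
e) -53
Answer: a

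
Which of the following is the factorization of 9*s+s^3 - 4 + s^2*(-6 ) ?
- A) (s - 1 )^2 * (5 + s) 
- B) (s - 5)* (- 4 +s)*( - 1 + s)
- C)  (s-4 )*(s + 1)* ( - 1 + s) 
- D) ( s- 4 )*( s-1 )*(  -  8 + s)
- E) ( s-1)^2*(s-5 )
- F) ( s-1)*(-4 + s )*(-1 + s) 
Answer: F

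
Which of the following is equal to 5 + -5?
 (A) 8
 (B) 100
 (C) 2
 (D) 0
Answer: D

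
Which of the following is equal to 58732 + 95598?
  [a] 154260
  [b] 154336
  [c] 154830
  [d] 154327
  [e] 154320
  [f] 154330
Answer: f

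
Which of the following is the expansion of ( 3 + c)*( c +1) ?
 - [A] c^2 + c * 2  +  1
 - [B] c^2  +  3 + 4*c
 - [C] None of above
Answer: B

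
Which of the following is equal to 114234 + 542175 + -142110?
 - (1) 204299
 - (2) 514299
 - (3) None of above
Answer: 2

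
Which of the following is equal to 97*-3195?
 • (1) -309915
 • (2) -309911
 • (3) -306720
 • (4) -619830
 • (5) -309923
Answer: 1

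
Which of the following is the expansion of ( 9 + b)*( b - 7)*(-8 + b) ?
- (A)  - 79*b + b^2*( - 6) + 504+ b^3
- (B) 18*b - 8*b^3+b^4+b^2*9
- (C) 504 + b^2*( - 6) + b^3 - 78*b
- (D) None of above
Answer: A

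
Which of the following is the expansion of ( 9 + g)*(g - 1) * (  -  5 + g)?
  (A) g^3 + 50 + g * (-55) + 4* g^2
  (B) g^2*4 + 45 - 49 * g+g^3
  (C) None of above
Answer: C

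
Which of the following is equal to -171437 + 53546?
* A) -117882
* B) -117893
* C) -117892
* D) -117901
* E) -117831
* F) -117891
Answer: F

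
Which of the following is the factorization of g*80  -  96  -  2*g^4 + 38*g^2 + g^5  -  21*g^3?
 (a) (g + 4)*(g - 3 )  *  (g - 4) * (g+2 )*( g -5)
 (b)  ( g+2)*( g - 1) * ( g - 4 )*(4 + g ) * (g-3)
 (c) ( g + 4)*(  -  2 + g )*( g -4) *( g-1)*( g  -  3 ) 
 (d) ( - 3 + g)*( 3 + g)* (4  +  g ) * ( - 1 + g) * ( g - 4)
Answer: b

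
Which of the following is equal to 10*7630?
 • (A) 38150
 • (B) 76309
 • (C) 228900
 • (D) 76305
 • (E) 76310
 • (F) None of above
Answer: F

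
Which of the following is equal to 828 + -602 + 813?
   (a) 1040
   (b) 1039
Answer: b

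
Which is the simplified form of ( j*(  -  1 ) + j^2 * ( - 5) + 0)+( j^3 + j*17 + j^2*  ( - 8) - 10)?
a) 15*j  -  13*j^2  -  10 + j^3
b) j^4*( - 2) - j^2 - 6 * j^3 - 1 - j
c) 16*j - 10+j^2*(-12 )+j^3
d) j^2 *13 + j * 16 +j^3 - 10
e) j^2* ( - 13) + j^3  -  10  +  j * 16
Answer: e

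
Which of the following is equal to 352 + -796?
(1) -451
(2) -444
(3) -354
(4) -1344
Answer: 2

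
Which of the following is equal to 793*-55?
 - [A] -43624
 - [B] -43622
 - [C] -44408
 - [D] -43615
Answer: D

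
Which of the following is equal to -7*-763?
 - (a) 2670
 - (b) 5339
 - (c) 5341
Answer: c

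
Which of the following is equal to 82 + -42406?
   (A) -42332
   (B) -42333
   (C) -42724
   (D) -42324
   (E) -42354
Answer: D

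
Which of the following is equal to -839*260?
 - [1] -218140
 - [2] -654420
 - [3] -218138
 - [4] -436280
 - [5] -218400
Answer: 1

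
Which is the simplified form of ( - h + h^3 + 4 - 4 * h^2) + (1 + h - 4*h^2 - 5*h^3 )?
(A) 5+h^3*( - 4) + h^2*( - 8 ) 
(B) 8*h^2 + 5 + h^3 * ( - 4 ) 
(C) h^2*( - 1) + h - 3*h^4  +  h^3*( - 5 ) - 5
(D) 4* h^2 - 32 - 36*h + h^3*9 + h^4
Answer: A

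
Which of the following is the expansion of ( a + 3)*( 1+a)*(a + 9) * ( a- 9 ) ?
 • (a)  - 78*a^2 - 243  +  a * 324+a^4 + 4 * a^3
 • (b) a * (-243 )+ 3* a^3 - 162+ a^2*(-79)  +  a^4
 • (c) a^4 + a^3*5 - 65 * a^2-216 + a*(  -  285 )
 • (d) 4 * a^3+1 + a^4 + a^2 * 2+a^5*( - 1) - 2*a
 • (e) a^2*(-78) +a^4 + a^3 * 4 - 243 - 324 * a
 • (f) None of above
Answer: e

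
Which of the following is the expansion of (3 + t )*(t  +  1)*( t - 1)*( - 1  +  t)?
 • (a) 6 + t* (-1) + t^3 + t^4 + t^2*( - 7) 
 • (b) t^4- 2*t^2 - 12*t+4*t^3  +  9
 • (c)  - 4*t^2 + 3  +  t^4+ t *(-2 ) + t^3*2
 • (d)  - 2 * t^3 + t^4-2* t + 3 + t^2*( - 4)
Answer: c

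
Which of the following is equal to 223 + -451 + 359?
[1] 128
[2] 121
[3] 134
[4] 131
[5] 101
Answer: 4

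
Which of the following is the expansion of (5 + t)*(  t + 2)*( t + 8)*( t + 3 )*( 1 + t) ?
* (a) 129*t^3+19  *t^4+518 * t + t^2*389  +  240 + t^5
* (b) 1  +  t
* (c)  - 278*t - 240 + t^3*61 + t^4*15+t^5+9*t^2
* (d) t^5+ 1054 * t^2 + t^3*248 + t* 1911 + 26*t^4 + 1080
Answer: a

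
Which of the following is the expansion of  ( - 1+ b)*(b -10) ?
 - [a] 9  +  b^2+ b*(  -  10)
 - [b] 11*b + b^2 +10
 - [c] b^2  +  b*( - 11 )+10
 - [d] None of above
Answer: c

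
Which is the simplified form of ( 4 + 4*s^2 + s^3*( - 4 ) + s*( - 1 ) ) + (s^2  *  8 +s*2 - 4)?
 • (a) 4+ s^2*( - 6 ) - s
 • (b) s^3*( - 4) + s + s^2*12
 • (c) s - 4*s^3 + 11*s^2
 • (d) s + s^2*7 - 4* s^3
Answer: b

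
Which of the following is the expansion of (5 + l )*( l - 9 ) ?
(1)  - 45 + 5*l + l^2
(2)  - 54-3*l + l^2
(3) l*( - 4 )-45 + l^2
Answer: 3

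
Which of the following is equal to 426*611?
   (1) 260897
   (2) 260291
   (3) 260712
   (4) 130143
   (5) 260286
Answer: 5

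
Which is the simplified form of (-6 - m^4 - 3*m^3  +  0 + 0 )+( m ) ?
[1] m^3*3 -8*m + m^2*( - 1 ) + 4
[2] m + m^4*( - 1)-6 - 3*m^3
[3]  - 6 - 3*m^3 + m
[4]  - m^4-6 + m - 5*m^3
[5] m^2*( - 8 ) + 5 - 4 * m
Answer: 2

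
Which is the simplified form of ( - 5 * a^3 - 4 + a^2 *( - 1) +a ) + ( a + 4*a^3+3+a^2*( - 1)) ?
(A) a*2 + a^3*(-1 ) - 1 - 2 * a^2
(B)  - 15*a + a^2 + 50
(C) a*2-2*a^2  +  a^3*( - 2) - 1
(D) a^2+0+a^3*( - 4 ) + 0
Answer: A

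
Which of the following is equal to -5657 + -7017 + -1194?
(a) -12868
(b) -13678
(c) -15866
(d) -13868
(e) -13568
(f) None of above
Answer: d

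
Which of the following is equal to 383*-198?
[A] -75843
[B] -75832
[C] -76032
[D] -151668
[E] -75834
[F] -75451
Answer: E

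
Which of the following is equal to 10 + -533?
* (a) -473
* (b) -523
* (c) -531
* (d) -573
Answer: b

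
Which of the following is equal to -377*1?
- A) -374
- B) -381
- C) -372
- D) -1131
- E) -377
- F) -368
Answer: E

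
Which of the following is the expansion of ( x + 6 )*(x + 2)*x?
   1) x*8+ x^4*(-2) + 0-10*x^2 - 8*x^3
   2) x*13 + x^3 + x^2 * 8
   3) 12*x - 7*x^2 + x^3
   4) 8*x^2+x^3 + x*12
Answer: 4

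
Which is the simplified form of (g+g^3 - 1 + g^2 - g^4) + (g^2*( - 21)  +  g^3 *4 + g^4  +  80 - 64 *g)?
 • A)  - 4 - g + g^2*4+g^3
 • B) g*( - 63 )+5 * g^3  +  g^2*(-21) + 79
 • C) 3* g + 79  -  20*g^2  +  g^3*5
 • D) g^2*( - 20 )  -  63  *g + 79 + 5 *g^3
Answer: D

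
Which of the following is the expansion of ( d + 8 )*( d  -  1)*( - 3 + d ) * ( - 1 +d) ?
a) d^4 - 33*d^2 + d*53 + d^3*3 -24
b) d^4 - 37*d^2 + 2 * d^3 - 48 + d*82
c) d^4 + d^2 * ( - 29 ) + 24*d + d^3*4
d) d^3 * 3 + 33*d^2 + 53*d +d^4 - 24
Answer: a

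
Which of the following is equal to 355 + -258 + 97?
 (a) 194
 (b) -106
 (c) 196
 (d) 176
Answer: a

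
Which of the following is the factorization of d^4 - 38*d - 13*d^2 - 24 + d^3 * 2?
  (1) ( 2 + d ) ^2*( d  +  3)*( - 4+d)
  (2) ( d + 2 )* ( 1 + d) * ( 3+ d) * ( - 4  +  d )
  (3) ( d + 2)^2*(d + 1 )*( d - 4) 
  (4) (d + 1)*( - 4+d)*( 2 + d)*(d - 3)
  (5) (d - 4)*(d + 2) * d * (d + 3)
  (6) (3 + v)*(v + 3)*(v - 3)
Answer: 2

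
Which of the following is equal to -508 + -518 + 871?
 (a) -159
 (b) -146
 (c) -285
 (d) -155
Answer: d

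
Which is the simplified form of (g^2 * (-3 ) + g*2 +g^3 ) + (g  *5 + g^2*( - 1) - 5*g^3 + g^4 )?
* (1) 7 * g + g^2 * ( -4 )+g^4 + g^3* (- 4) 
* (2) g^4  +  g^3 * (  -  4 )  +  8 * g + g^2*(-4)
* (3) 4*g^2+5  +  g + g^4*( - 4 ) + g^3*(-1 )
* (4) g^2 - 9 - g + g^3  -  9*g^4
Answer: 1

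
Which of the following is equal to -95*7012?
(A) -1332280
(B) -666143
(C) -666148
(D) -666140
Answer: D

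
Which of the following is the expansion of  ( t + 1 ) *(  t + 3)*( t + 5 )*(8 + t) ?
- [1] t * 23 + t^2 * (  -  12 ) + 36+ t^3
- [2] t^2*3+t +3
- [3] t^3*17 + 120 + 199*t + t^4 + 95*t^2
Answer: 3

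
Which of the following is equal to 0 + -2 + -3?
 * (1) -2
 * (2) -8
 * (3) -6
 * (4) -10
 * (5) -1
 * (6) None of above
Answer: 6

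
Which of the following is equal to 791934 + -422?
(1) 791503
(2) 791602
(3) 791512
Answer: 3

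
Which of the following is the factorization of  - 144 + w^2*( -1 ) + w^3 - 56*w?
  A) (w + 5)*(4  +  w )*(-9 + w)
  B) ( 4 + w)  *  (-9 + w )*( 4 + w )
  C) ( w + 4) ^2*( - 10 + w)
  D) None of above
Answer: B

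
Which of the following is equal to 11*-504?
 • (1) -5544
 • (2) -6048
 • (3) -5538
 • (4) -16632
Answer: 1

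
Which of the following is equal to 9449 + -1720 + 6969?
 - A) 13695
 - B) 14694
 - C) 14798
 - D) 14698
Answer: D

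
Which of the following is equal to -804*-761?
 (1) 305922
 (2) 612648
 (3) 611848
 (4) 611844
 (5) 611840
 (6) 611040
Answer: 4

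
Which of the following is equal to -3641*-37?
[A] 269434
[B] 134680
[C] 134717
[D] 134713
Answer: C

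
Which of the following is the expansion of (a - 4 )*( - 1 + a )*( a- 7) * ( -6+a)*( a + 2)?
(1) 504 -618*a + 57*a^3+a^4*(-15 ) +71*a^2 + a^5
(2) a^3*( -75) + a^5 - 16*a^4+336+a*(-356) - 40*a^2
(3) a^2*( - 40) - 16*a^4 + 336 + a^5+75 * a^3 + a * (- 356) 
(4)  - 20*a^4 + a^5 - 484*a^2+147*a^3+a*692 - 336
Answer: 3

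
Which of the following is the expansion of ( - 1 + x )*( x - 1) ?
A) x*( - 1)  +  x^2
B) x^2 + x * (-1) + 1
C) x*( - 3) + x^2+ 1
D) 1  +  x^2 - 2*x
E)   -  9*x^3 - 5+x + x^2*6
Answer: D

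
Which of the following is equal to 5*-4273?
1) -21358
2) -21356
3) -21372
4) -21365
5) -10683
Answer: 4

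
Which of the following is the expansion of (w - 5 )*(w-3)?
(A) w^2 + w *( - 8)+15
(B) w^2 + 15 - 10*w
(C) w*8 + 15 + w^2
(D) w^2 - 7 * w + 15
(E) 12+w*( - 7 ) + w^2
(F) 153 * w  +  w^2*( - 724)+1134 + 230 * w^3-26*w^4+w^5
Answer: A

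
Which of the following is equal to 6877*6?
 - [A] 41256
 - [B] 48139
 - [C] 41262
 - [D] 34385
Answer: C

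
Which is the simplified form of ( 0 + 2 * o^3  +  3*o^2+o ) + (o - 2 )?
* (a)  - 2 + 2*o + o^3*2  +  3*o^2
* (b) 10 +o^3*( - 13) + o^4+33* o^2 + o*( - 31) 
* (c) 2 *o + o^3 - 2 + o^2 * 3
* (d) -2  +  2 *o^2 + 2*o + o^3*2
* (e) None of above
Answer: a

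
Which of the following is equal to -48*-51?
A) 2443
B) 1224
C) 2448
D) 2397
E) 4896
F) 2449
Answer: C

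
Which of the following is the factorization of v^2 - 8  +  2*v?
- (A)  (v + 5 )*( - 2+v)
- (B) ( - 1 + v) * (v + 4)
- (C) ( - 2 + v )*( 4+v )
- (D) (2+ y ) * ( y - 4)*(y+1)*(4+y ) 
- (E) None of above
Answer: C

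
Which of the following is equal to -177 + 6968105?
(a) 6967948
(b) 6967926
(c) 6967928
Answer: c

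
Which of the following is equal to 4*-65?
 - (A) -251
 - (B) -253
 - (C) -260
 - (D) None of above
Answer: C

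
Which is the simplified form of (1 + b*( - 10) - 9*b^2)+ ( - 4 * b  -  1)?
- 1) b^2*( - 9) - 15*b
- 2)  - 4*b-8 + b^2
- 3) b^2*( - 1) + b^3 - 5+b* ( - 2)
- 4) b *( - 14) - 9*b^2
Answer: 4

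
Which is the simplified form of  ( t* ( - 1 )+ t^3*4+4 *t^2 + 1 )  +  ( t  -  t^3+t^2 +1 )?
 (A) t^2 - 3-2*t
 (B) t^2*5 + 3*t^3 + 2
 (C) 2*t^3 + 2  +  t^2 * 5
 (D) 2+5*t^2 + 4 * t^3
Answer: B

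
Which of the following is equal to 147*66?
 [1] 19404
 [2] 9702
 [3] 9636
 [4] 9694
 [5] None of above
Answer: 2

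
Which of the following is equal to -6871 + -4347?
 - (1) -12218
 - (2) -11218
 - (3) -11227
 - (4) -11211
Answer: 2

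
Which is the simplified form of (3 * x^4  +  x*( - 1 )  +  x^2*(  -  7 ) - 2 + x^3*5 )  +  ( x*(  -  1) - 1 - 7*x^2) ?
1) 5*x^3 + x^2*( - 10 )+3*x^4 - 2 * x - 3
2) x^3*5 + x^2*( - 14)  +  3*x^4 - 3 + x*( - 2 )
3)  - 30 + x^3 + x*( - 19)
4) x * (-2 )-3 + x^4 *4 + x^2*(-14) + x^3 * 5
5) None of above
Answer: 2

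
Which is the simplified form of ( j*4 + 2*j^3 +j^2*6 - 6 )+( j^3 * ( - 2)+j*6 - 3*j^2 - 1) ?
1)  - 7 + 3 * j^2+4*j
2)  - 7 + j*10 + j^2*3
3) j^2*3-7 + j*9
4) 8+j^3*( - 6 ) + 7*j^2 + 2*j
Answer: 2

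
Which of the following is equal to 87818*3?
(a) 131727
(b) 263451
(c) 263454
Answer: c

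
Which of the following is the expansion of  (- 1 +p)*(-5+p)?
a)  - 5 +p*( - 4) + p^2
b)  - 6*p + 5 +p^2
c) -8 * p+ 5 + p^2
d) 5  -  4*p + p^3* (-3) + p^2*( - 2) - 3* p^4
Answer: b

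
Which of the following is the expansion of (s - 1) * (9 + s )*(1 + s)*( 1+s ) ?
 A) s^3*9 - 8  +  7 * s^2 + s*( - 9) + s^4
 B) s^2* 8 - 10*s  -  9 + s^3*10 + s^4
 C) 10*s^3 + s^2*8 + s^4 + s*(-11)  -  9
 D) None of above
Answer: B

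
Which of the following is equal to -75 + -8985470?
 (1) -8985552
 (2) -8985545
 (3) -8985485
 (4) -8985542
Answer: 2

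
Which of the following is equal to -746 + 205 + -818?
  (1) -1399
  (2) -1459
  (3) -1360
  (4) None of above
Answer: 4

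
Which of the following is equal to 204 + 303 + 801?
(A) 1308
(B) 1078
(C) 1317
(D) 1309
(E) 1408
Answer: A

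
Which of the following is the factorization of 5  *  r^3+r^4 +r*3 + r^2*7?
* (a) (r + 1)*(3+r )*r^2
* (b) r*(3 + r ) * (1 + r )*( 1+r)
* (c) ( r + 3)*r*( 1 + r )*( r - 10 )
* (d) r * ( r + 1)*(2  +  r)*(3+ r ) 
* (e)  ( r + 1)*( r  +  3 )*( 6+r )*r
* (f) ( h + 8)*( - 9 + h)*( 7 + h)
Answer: b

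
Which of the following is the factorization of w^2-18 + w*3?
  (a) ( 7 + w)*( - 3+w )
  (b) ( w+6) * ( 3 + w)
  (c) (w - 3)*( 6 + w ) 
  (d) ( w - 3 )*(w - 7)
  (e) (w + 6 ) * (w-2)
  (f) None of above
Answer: c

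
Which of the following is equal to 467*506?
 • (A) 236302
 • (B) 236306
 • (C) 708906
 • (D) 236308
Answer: A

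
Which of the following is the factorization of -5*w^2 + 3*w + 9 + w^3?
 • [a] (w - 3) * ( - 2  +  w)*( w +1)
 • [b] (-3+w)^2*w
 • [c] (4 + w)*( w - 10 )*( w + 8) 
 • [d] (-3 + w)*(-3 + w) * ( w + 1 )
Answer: d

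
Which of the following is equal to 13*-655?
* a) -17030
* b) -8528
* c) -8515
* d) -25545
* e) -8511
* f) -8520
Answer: c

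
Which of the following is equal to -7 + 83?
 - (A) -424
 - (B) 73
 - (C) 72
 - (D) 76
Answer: D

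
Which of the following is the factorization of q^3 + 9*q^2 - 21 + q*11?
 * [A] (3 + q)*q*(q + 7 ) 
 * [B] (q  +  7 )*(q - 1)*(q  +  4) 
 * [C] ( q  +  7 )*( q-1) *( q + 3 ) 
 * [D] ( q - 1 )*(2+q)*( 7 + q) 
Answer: C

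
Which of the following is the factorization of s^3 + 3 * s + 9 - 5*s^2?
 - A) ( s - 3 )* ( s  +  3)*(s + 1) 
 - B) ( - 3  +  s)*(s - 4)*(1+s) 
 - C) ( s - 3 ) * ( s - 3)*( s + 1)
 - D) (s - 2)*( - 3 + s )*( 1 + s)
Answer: C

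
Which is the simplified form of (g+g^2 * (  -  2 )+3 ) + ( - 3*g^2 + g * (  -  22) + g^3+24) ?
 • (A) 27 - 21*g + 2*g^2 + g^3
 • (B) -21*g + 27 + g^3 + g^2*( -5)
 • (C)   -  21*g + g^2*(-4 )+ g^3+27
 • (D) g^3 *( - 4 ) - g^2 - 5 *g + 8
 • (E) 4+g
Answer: B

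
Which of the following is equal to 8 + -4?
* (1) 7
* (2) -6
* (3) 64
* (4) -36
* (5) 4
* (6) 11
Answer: 5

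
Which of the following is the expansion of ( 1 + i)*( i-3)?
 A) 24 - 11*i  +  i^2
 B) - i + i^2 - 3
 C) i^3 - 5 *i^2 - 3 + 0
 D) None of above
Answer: D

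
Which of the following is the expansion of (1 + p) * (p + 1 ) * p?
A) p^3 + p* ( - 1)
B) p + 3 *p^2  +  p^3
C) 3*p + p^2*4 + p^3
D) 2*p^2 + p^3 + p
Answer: D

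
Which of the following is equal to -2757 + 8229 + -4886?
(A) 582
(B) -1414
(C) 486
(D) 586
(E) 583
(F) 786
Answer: D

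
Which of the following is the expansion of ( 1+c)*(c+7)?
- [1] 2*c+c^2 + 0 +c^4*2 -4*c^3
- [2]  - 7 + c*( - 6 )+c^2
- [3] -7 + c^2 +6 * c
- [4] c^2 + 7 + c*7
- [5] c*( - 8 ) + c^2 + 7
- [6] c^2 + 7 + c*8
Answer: 6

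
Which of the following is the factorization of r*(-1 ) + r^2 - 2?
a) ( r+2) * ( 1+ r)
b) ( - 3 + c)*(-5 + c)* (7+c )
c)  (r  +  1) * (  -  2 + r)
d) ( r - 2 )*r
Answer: c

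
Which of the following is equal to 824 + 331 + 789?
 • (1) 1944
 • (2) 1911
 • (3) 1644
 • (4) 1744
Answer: 1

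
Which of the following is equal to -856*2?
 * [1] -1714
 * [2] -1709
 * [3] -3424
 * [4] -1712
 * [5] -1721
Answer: 4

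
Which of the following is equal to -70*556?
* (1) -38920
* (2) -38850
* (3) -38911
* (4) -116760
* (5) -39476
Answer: 1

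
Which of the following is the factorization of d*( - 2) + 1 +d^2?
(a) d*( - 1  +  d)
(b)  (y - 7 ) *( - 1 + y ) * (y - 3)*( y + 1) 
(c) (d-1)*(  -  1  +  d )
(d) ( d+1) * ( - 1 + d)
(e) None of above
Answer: c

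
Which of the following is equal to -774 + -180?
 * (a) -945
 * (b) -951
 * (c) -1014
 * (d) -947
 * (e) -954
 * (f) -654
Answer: e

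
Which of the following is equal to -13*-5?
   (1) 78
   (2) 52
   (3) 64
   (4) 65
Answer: 4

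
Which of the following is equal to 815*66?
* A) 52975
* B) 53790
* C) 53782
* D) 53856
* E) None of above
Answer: B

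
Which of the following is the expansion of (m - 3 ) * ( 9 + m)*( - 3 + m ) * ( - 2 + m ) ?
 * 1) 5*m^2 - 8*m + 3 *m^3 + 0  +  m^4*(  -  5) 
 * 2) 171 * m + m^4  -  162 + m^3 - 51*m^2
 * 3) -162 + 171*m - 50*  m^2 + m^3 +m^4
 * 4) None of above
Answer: 2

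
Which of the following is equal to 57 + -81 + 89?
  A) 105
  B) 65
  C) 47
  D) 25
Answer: B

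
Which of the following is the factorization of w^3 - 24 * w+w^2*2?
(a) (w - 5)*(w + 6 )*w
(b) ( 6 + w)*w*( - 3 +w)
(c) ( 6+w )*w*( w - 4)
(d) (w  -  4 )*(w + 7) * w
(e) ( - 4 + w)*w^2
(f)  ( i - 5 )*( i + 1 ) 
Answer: c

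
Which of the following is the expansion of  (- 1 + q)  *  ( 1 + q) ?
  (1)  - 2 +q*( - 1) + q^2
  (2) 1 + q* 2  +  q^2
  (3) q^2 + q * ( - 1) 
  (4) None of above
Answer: 4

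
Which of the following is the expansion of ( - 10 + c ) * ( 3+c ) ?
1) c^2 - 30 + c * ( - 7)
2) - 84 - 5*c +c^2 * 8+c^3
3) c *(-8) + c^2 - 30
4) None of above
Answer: 1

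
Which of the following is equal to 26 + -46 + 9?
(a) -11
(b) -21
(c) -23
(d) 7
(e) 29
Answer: a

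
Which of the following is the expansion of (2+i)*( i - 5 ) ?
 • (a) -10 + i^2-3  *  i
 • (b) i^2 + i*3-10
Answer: a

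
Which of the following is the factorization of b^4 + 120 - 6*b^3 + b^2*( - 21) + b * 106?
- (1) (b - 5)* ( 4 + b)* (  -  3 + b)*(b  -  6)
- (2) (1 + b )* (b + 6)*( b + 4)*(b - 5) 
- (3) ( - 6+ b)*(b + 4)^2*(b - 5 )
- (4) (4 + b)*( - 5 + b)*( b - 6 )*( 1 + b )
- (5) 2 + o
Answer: 4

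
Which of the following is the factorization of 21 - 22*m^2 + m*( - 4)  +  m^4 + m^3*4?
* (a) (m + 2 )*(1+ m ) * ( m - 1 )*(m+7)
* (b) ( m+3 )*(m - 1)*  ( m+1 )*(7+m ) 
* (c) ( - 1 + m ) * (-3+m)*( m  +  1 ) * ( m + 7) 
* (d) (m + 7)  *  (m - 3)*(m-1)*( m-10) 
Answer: c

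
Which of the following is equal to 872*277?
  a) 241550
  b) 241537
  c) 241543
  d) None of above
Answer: d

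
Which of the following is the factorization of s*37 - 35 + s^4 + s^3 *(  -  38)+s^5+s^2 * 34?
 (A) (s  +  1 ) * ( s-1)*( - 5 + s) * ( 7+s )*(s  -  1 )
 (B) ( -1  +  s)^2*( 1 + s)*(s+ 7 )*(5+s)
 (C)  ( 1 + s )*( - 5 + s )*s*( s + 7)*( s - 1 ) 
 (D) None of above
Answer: A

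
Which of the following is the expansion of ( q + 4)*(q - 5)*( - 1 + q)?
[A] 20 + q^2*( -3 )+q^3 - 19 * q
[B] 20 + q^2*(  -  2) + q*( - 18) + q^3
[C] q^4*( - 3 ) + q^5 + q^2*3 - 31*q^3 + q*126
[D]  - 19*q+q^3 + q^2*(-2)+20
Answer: D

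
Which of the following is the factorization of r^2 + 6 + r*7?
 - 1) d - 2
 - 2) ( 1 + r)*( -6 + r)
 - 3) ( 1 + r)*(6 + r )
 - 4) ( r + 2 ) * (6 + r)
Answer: 3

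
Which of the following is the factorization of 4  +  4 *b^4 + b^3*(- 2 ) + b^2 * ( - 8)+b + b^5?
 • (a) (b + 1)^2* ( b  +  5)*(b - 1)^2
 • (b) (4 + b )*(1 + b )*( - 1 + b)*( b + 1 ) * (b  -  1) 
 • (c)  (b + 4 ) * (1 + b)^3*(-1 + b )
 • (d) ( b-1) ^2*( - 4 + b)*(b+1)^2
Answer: b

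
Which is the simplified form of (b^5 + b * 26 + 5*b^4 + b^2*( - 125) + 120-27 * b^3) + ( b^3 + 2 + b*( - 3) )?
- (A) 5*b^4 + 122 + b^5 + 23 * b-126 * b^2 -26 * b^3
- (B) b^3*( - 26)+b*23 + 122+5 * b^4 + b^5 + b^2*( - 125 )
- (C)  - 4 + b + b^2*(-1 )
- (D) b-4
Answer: B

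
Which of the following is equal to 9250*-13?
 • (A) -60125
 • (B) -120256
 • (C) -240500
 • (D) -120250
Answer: D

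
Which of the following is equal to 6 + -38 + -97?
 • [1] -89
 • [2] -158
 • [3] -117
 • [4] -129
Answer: 4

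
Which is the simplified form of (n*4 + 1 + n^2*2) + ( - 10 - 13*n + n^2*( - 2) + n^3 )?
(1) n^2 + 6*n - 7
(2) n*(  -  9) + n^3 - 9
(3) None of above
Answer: 2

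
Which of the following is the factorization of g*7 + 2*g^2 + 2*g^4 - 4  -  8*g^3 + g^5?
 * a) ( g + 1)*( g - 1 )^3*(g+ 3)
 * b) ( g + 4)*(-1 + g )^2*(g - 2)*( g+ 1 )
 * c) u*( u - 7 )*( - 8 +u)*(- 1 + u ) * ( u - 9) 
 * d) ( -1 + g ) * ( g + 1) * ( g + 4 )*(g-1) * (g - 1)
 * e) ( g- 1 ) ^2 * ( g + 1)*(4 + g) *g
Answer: d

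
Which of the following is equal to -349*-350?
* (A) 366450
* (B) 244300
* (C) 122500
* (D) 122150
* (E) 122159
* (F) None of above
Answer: D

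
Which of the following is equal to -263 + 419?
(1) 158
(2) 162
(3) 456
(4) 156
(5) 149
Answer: 4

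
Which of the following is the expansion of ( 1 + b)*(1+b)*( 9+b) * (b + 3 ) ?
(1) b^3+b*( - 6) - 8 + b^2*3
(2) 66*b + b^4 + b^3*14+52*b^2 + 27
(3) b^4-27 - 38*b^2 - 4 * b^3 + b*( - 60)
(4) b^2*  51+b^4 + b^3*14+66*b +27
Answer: 2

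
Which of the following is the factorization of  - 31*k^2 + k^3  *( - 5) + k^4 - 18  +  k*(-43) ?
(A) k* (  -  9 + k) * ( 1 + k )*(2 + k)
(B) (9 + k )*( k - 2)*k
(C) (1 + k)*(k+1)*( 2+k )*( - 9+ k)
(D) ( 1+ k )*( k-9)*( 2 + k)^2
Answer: C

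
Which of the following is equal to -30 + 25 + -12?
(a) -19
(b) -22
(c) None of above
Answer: c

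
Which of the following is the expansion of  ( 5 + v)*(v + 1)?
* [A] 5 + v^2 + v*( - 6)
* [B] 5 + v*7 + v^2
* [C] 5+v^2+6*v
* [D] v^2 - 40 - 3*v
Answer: C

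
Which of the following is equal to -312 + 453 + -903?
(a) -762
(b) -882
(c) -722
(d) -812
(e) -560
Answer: a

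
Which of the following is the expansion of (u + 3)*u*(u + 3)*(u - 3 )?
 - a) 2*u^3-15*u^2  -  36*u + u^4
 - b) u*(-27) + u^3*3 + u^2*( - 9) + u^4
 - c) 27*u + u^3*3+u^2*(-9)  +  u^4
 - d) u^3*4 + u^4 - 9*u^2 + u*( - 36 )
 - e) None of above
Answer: b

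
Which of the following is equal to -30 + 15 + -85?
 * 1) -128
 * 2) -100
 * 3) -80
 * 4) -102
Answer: 2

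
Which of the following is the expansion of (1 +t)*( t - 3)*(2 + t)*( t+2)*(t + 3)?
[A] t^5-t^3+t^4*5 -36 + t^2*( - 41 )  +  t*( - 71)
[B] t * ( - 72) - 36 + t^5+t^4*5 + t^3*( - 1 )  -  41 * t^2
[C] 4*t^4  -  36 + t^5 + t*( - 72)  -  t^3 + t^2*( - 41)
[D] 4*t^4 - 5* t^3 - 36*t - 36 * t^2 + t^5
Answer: B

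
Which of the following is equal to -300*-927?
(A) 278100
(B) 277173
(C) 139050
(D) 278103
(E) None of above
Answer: A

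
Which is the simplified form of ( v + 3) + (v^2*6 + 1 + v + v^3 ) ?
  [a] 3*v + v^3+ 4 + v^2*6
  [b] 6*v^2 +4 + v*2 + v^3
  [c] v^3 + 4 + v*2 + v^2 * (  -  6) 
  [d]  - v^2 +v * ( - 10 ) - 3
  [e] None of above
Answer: b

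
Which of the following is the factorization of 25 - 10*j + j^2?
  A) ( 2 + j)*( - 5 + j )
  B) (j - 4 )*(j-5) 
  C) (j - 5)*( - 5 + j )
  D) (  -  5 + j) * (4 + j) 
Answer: C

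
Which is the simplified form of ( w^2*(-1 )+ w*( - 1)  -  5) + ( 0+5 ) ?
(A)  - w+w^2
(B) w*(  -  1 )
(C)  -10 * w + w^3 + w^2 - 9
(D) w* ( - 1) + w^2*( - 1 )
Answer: D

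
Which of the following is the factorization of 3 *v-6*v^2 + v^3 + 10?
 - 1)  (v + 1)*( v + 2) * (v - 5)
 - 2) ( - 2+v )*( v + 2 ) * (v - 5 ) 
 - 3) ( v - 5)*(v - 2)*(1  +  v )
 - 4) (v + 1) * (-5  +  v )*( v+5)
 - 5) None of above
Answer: 3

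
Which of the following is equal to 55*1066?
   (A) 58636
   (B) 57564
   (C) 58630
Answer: C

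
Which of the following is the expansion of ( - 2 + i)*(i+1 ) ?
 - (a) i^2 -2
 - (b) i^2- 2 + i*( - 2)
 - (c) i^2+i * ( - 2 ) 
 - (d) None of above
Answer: d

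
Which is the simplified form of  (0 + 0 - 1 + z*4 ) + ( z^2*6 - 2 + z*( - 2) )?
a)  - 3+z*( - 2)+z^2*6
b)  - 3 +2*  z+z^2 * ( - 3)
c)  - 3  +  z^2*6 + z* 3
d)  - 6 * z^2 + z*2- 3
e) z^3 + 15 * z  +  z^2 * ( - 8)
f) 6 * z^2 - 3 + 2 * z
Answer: f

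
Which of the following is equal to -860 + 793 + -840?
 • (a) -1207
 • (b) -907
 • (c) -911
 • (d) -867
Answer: b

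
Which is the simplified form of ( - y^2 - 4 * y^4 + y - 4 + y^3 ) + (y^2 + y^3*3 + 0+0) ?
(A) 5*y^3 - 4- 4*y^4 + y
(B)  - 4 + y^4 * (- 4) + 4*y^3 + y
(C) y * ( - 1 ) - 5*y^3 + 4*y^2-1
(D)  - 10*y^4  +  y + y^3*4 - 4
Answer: B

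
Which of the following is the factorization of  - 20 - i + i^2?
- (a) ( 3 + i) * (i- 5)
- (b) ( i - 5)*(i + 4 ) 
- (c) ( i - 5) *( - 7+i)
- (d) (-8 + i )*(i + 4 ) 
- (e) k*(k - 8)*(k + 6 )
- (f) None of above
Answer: b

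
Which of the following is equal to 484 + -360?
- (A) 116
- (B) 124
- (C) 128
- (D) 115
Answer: B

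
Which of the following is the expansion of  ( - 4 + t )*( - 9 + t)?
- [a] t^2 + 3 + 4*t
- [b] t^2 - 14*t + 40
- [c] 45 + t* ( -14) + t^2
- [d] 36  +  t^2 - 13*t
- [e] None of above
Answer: d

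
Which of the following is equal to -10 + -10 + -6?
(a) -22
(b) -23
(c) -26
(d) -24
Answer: c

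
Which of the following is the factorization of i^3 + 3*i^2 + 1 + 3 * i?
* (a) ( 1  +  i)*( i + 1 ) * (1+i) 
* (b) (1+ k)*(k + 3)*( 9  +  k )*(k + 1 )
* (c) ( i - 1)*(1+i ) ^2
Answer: a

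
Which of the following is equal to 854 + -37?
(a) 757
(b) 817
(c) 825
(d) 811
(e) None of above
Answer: b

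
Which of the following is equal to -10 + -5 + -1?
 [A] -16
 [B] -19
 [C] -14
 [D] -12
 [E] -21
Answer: A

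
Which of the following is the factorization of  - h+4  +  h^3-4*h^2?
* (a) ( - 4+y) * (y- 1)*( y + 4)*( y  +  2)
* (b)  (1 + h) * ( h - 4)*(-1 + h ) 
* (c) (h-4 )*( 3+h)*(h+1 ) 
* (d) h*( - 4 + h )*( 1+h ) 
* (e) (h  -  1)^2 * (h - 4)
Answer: b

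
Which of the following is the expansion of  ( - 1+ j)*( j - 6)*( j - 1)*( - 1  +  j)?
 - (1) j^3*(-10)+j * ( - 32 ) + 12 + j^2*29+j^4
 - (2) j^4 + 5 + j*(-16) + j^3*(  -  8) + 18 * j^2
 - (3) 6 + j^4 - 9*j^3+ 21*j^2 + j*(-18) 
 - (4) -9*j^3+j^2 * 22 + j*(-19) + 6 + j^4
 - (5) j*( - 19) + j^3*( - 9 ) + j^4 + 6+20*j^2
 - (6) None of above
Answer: 6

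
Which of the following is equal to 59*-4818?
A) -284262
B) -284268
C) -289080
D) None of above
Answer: A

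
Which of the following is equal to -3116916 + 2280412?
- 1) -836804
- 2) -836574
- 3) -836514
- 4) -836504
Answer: 4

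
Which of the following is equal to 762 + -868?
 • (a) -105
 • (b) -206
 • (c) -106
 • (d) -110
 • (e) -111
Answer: c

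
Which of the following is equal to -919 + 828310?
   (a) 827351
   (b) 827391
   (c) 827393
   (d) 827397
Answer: b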